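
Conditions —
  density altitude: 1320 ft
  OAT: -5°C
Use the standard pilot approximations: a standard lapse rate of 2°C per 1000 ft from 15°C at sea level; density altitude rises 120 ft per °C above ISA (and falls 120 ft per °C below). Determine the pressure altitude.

3000 ft

DA = PA + 120 × (OAT − (15 − 2·PA/1000)) = PA + 120·OAT − 1800 + 0.24·PA = 1.24·PA + 120·OAT − 1800.
So 1.24·PA = 1320 − 120 × (-5) + 1800 = 3720.
PA = 3720 / 1.24 = 3000 ft.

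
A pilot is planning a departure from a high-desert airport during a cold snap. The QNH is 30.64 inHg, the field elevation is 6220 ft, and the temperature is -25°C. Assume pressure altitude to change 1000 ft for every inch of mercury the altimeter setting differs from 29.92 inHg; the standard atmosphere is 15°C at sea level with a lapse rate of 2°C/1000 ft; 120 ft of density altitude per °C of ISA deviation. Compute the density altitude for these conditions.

Pressure altitude = 6220 + (29.92 − 30.64) × 1000 = 6220 + (-720) = 5500 ft.
ISA temperature at 5500 ft = 15 − 2 × (5500/1000) = 4°C.
ISA deviation = -25 − 4 = -29°C.
Density altitude = 5500 + 120 × (-29) = 2020 ft.

2020 ft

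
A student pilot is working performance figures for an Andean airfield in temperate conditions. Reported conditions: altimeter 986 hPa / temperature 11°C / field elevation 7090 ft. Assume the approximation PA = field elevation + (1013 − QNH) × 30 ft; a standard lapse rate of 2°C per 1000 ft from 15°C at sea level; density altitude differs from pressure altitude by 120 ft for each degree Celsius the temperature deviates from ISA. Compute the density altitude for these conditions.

Pressure altitude = 7090 + (1013 − 986) × 30 = 7090 + (+810) = 7900 ft.
ISA temperature at 7900 ft = 15 − 2 × (7900/1000) = -0.8°C.
ISA deviation = 11 − (-0.8) = +11.8°C.
Density altitude = 7900 + 120 × (11.8) = 9316 ft.

9316 ft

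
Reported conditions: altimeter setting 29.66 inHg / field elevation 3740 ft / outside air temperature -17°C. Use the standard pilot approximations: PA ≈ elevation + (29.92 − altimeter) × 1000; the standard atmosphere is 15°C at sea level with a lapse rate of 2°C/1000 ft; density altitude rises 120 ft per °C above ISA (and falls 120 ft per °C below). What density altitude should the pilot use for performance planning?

Pressure altitude = 3740 + (29.92 − 29.66) × 1000 = 3740 + (+260) = 4000 ft.
ISA temperature at 4000 ft = 15 − 2 × (4000/1000) = 7°C.
ISA deviation = -17 − 7 = -24°C.
Density altitude = 4000 + 120 × (-24) = 1120 ft.

1120 ft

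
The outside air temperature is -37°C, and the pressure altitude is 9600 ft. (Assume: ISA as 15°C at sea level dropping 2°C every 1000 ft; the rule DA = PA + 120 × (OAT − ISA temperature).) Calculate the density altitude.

ISA temperature at 9600 ft = 15 − 2 × (9600/1000) = -4.2°C.
ISA deviation = -37 − (-4.2) = -32.8°C.
Density altitude = 9600 + 120 × (-32.8) = 9600 + (-3936) = 5664 ft.

5664 ft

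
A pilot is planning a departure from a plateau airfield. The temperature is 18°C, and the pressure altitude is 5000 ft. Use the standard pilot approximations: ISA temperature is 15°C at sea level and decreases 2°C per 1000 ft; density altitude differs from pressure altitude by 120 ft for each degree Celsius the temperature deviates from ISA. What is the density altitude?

6560 ft

ISA temperature at 5000 ft = 15 − 2 × (5000/1000) = 5°C.
ISA deviation = 18 − 5 = +13°C.
Density altitude = 5000 + 120 × (13) = 5000 + (+1560) = 6560 ft.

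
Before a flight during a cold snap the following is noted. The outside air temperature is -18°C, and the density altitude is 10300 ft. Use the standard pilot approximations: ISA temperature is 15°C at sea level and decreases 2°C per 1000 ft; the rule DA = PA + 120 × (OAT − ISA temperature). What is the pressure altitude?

DA = PA + 120 × (OAT − (15 − 2·PA/1000)) = PA + 120·OAT − 1800 + 0.24·PA = 1.24·PA + 120·OAT − 1800.
So 1.24·PA = 10300 − 120 × (-18) + 1800 = 14260.
PA = 14260 / 1.24 = 11500 ft.

11500 ft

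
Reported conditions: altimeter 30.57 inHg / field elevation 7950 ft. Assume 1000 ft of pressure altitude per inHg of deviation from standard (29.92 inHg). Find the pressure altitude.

Pressure correction = (29.92 − 30.57) × 1000 = -650 ft.
Pressure altitude = 7950 + (-650) = 7300 ft.

7300 ft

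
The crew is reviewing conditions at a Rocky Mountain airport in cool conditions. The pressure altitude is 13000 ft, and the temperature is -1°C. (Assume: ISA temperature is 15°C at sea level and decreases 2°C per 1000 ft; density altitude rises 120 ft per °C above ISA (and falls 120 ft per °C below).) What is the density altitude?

14200 ft

ISA temperature at 13000 ft = 15 − 2 × (13000/1000) = -11°C.
ISA deviation = -1 − (-11) = +10°C.
Density altitude = 13000 + 120 × (10) = 13000 + (+1200) = 14200 ft.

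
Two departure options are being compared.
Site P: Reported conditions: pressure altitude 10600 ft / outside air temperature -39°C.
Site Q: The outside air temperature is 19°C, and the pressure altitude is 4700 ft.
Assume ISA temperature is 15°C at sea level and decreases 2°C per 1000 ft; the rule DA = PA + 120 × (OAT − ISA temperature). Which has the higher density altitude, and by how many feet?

Site P by 356 ft

Site P: ISA temp = -6.2°C, deviation -32.8°C, DA = 10600 + 120 × (-32.8) = 6664 ft.
Site Q: ISA temp = 5.6°C, deviation +13.4°C, DA = 4700 + 120 × 13.4 = 6308 ft.
Site P is higher by 6664 − 6308 = 356 ft.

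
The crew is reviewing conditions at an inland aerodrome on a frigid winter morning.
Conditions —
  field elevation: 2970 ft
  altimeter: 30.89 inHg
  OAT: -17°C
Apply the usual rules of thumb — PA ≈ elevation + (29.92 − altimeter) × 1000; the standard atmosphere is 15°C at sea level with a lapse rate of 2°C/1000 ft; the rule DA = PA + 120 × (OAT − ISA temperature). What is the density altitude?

-1360 ft

Pressure altitude = 2970 + (29.92 − 30.89) × 1000 = 2970 + (-970) = 2000 ft.
ISA temperature at 2000 ft = 15 − 2 × (2000/1000) = 11°C.
ISA deviation = -17 − 11 = -28°C.
Density altitude = 2000 + 120 × (-28) = -1360 ft.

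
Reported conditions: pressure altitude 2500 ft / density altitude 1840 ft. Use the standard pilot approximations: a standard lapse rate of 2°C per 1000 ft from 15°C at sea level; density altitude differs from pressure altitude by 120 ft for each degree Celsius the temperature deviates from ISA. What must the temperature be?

Density altitude − pressure altitude = 1840 − 2500 = -660 ft.
At 120 ft/°C that is an ISA deviation of -660/120 = -5.5°C.
ISA temperature at 2500 ft = 15 − 2 × (2500/1000) = 10°C.
OAT = ISA + deviation = 10 + (-5.5) = 4.5°C.

4.5°C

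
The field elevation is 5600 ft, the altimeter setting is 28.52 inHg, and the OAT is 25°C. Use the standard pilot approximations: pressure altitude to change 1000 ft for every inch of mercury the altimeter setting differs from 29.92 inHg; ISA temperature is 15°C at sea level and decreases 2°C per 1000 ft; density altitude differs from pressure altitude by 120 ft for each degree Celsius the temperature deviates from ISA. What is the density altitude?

Pressure altitude = 5600 + (29.92 − 28.52) × 1000 = 5600 + (+1400) = 7000 ft.
ISA temperature at 7000 ft = 15 − 2 × (7000/1000) = 1°C.
ISA deviation = 25 − 1 = +24°C.
Density altitude = 7000 + 120 × (24) = 9880 ft.

9880 ft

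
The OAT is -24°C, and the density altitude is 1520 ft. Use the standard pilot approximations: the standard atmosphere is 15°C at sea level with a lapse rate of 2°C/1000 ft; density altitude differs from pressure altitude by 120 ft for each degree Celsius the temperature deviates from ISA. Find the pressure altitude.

DA = PA + 120 × (OAT − (15 − 2·PA/1000)) = PA + 120·OAT − 1800 + 0.24·PA = 1.24·PA + 120·OAT − 1800.
So 1.24·PA = 1520 − 120 × (-24) + 1800 = 6200.
PA = 6200 / 1.24 = 5000 ft.

5000 ft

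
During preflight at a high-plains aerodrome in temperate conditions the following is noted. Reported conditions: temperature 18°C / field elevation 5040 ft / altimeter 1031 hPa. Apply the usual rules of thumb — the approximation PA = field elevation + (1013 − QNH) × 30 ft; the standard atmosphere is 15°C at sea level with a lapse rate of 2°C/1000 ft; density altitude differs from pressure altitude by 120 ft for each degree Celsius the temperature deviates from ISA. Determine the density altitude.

5940 ft

Pressure altitude = 5040 + (1013 − 1031) × 30 = 5040 + (-540) = 4500 ft.
ISA temperature at 4500 ft = 15 − 2 × (4500/1000) = 6°C.
ISA deviation = 18 − 6 = +12°C.
Density altitude = 4500 + 120 × (12) = 5940 ft.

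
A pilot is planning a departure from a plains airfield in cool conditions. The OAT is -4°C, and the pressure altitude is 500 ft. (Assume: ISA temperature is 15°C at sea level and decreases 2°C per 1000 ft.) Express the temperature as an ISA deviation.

ISA temperature at 500 ft = 15 − 2 × (500/1000) = 14°C.
Deviation = OAT − ISA = -4 − 14 = -18°C.

ISA-18°C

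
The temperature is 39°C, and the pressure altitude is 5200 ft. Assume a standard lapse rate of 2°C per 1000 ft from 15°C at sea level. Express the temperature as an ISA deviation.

ISA temperature at 5200 ft = 15 − 2 × (5200/1000) = 4.6°C.
Deviation = OAT − ISA = 39 − 4.6 = +34.4°C.

ISA+34.4°C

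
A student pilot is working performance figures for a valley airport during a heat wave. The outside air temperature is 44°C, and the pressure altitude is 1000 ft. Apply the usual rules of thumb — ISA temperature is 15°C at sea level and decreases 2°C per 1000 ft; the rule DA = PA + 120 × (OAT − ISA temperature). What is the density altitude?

ISA temperature at 1000 ft = 15 − 2 × (1000/1000) = 13°C.
ISA deviation = 44 − 13 = +31°C.
Density altitude = 1000 + 120 × (31) = 1000 + (+3720) = 4720 ft.

4720 ft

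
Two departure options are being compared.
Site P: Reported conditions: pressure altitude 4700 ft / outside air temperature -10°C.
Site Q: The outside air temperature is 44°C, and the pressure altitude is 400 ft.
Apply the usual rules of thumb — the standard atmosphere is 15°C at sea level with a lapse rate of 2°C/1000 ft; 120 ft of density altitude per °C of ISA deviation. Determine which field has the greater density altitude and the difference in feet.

Site Q by 1148 ft

Site P: ISA temp = 5.6°C, deviation -15.6°C, DA = 4700 + 120 × (-15.6) = 2828 ft.
Site Q: ISA temp = 14.2°C, deviation +29.8°C, DA = 400 + 120 × 29.8 = 3976 ft.
Site Q is higher by 3976 − 2828 = 1148 ft.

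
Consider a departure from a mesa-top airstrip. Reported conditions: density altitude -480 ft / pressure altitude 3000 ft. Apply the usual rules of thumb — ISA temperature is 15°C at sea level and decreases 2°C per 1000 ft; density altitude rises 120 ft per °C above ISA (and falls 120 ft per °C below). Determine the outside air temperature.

Density altitude − pressure altitude = -480 − 3000 = -3480 ft.
At 120 ft/°C that is an ISA deviation of -3480/120 = -29°C.
ISA temperature at 3000 ft = 15 − 2 × (3000/1000) = 9°C.
OAT = ISA + deviation = 9 + (-29) = -20°C.

-20°C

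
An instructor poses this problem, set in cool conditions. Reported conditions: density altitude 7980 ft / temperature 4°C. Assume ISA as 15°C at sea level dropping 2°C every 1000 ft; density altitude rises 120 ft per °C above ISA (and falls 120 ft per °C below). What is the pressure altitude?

7500 ft

DA = PA + 120 × (OAT − (15 − 2·PA/1000)) = PA + 120·OAT − 1800 + 0.24·PA = 1.24·PA + 120·OAT − 1800.
So 1.24·PA = 7980 − 120 × 4 + 1800 = 9300.
PA = 9300 / 1.24 = 7500 ft.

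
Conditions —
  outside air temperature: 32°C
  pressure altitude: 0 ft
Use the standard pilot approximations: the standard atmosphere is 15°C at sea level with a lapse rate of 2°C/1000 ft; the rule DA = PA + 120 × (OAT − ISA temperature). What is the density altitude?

ISA temperature at 0 ft = 15 − 2 × (0/1000) = 15°C.
ISA deviation = 32 − 15 = +17°C.
Density altitude = 0 + 120 × (17) = 0 + (+2040) = 2040 ft.

2040 ft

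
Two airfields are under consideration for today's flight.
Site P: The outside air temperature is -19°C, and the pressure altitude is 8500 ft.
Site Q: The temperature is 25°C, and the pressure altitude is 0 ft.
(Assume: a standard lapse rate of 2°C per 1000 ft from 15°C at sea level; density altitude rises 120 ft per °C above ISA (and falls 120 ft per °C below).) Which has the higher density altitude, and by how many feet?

Site P by 5260 ft

Site P: ISA temp = -2°C, deviation -17°C, DA = 8500 + 120 × (-17) = 6460 ft.
Site Q: ISA temp = 15°C, deviation +10°C, DA = 0 + 120 × 10 = 1200 ft.
Site P is higher by 6460 − 1200 = 5260 ft.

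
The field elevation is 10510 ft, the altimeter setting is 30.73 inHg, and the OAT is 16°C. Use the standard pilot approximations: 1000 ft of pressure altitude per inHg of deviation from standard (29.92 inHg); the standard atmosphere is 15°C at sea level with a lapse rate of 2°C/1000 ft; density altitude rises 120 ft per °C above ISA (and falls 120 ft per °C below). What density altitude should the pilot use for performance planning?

12148 ft

Pressure altitude = 10510 + (29.92 − 30.73) × 1000 = 10510 + (-810) = 9700 ft.
ISA temperature at 9700 ft = 15 − 2 × (9700/1000) = -4.4°C.
ISA deviation = 16 − (-4.4) = +20.4°C.
Density altitude = 9700 + 120 × (20.4) = 12148 ft.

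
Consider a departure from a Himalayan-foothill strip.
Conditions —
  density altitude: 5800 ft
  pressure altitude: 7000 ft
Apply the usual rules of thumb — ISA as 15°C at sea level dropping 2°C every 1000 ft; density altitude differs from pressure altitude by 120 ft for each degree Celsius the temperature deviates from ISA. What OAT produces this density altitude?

Density altitude − pressure altitude = 5800 − 7000 = -1200 ft.
At 120 ft/°C that is an ISA deviation of -1200/120 = -10°C.
ISA temperature at 7000 ft = 15 − 2 × (7000/1000) = 1°C.
OAT = ISA + deviation = 1 + (-10) = -9°C.

-9°C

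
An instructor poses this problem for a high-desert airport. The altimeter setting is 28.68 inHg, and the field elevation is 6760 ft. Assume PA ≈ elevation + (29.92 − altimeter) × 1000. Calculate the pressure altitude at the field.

8000 ft

Pressure correction = (29.92 − 28.68) × 1000 = +1240 ft.
Pressure altitude = 6760 + (+1240) = 8000 ft.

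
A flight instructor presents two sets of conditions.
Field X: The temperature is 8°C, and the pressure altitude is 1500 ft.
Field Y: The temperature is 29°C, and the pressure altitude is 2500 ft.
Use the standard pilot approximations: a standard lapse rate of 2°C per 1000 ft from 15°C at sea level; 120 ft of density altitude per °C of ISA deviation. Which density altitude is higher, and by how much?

Field X: ISA temp = 12°C, deviation -4°C, DA = 1500 + 120 × (-4) = 1020 ft.
Field Y: ISA temp = 10°C, deviation +19°C, DA = 2500 + 120 × 19 = 4780 ft.
Field Y is higher by 4780 − 1020 = 3760 ft.

Field Y by 3760 ft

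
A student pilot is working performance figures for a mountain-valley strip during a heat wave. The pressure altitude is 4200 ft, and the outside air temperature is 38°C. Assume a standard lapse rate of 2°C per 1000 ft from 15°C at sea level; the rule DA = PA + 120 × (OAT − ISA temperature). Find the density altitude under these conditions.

ISA temperature at 4200 ft = 15 − 2 × (4200/1000) = 6.6°C.
ISA deviation = 38 − 6.6 = +31.4°C.
Density altitude = 4200 + 120 × (31.4) = 4200 + (+3768) = 7968 ft.

7968 ft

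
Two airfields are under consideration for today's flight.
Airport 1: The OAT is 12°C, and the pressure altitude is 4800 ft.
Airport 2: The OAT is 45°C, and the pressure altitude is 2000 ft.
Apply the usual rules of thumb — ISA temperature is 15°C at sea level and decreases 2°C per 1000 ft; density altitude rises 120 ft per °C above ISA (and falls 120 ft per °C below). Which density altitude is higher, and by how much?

Airport 1: ISA temp = 5.4°C, deviation +6.6°C, DA = 4800 + 120 × 6.6 = 5592 ft.
Airport 2: ISA temp = 11°C, deviation +34°C, DA = 2000 + 120 × 34 = 6080 ft.
Airport 2 is higher by 6080 − 5592 = 488 ft.

Airport 2 by 488 ft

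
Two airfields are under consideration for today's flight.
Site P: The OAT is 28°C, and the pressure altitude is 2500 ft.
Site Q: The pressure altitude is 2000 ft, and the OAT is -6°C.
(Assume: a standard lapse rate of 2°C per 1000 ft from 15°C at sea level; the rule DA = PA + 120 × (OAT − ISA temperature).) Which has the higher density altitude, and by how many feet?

Site P by 4700 ft

Site P: ISA temp = 10°C, deviation +18°C, DA = 2500 + 120 × 18 = 4660 ft.
Site Q: ISA temp = 11°C, deviation -17°C, DA = 2000 + 120 × (-17) = -40 ft.
Site P is higher by 4660 − (-40) = 4700 ft.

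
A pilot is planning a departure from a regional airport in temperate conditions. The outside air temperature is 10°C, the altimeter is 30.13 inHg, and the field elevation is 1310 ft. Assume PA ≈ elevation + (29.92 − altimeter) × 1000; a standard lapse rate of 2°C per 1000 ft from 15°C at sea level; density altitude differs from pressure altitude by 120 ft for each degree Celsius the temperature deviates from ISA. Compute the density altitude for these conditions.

Pressure altitude = 1310 + (29.92 − 30.13) × 1000 = 1310 + (-210) = 1100 ft.
ISA temperature at 1100 ft = 15 − 2 × (1100/1000) = 12.8°C.
ISA deviation = 10 − 12.8 = -2.8°C.
Density altitude = 1100 + 120 × (-2.8) = 764 ft.

764 ft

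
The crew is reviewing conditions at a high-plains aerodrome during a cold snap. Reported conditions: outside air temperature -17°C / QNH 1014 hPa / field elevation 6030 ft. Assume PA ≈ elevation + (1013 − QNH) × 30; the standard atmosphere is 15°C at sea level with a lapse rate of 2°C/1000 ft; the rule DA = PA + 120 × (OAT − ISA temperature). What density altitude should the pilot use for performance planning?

Pressure altitude = 6030 + (1013 − 1014) × 30 = 6030 + (-30) = 6000 ft.
ISA temperature at 6000 ft = 15 − 2 × (6000/1000) = 3°C.
ISA deviation = -17 − 3 = -20°C.
Density altitude = 6000 + 120 × (-20) = 3600 ft.

3600 ft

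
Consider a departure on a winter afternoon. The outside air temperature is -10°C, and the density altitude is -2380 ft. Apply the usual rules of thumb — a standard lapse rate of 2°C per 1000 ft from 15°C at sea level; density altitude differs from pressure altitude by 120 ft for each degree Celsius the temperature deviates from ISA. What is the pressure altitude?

500 ft

DA = PA + 120 × (OAT − (15 − 2·PA/1000)) = PA + 120·OAT − 1800 + 0.24·PA = 1.24·PA + 120·OAT − 1800.
So 1.24·PA = -2380 − 120 × (-10) + 1800 = 620.
PA = 620 / 1.24 = 500 ft.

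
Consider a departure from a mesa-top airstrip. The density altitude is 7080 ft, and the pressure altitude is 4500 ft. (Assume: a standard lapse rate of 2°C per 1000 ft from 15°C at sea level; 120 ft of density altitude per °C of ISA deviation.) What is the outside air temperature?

Density altitude − pressure altitude = 7080 − 4500 = +2580 ft.
At 120 ft/°C that is an ISA deviation of 2580/120 = +21.5°C.
ISA temperature at 4500 ft = 15 − 2 × (4500/1000) = 6°C.
OAT = ISA + deviation = 6 + (+21.5) = 27.5°C.

27.5°C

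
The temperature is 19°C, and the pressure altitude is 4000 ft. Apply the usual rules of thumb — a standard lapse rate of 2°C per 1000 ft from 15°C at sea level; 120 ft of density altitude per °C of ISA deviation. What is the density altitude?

5440 ft

ISA temperature at 4000 ft = 15 − 2 × (4000/1000) = 7°C.
ISA deviation = 19 − 7 = +12°C.
Density altitude = 4000 + 120 × (12) = 4000 + (+1440) = 5440 ft.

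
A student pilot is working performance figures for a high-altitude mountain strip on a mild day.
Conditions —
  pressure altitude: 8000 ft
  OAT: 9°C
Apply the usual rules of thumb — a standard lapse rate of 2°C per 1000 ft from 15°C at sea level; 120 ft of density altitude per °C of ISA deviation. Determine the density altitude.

9200 ft

ISA temperature at 8000 ft = 15 − 2 × (8000/1000) = -1°C.
ISA deviation = 9 − (-1) = +10°C.
Density altitude = 8000 + 120 × (10) = 8000 + (+1200) = 9200 ft.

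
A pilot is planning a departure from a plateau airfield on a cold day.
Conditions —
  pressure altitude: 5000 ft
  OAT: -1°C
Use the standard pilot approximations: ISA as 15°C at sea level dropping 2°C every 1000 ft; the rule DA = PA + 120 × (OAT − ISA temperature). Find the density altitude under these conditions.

ISA temperature at 5000 ft = 15 − 2 × (5000/1000) = 5°C.
ISA deviation = -1 − 5 = -6°C.
Density altitude = 5000 + 120 × (-6) = 5000 + (-720) = 4280 ft.

4280 ft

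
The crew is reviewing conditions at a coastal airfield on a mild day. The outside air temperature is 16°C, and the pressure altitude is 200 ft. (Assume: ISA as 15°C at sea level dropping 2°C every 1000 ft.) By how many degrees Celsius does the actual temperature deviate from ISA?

ISA+1.4°C

ISA temperature at 200 ft = 15 − 2 × (200/1000) = 14.6°C.
Deviation = OAT − ISA = 16 − 14.6 = +1.4°C.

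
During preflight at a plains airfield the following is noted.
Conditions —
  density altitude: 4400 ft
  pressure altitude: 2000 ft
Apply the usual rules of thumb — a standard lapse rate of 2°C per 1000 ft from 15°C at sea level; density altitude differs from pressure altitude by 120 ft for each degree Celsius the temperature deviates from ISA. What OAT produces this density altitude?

31°C

Density altitude − pressure altitude = 4400 − 2000 = +2400 ft.
At 120 ft/°C that is an ISA deviation of 2400/120 = +20°C.
ISA temperature at 2000 ft = 15 − 2 × (2000/1000) = 11°C.
OAT = ISA + deviation = 11 + (+20) = 31°C.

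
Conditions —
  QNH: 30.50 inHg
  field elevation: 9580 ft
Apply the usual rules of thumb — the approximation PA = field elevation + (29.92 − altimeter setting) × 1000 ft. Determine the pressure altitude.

Pressure correction = (29.92 − 30.50) × 1000 = -580 ft.
Pressure altitude = 9580 + (-580) = 9000 ft.

9000 ft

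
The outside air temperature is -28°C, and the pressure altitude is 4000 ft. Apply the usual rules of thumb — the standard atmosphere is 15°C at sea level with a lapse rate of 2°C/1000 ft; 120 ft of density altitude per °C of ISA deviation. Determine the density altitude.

ISA temperature at 4000 ft = 15 − 2 × (4000/1000) = 7°C.
ISA deviation = -28 − 7 = -35°C.
Density altitude = 4000 + 120 × (-35) = 4000 + (-4200) = -200 ft.

-200 ft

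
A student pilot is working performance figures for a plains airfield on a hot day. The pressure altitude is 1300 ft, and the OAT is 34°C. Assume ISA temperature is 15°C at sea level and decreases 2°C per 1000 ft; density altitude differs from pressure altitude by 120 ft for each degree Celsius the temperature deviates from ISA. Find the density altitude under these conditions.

ISA temperature at 1300 ft = 15 − 2 × (1300/1000) = 12.4°C.
ISA deviation = 34 − 12.4 = +21.6°C.
Density altitude = 1300 + 120 × (21.6) = 1300 + (+2592) = 3892 ft.

3892 ft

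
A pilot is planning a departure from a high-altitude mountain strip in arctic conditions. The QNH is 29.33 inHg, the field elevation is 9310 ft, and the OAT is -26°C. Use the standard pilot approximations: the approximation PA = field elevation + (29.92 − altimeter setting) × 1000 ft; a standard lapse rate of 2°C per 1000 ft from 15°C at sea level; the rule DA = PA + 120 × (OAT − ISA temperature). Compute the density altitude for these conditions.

7356 ft

Pressure altitude = 9310 + (29.92 − 29.33) × 1000 = 9310 + (+590) = 9900 ft.
ISA temperature at 9900 ft = 15 − 2 × (9900/1000) = -4.8°C.
ISA deviation = -26 − (-4.8) = -21.2°C.
Density altitude = 9900 + 120 × (-21.2) = 7356 ft.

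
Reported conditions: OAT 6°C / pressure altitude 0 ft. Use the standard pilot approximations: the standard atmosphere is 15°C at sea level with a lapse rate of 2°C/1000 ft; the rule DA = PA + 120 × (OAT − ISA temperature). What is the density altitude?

-1080 ft

ISA temperature at 0 ft = 15 − 2 × (0/1000) = 15°C.
ISA deviation = 6 − 15 = -9°C.
Density altitude = 0 + 120 × (-9) = 0 + (-1080) = -1080 ft.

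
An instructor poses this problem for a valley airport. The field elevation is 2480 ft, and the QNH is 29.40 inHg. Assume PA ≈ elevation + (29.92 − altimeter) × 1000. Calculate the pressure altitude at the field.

3000 ft

Pressure correction = (29.92 − 29.40) × 1000 = +520 ft.
Pressure altitude = 2480 + (+520) = 3000 ft.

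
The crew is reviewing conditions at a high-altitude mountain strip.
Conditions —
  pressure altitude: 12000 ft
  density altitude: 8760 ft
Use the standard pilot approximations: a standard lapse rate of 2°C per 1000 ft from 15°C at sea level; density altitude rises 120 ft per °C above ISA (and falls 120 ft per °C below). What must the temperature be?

Density altitude − pressure altitude = 8760 − 12000 = -3240 ft.
At 120 ft/°C that is an ISA deviation of -3240/120 = -27°C.
ISA temperature at 12000 ft = 15 − 2 × (12000/1000) = -9°C.
OAT = ISA + deviation = -9 + (-27) = -36°C.

-36°C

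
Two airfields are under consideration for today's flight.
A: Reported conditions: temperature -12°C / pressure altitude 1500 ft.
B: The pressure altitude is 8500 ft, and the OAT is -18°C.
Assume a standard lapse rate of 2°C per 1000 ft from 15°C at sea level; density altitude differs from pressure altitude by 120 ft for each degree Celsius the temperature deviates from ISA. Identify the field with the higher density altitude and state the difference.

A: ISA temp = 12°C, deviation -24°C, DA = 1500 + 120 × (-24) = -1380 ft.
B: ISA temp = -2°C, deviation -16°C, DA = 8500 + 120 × (-16) = 6580 ft.
B is higher by 6580 − (-1380) = 7960 ft.

B by 7960 ft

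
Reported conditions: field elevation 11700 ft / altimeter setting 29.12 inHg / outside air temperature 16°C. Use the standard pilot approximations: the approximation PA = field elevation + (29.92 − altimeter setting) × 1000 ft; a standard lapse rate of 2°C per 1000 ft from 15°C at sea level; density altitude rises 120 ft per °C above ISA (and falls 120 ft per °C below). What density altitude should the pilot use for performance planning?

Pressure altitude = 11700 + (29.92 − 29.12) × 1000 = 11700 + (+800) = 12500 ft.
ISA temperature at 12500 ft = 15 − 2 × (12500/1000) = -10°C.
ISA deviation = 16 − (-10) = +26°C.
Density altitude = 12500 + 120 × (26) = 15620 ft.

15620 ft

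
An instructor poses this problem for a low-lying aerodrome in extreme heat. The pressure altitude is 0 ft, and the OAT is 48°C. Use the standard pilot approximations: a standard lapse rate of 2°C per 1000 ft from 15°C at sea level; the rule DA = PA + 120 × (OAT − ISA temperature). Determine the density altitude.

ISA temperature at 0 ft = 15 − 2 × (0/1000) = 15°C.
ISA deviation = 48 − 15 = +33°C.
Density altitude = 0 + 120 × (33) = 0 + (+3960) = 3960 ft.

3960 ft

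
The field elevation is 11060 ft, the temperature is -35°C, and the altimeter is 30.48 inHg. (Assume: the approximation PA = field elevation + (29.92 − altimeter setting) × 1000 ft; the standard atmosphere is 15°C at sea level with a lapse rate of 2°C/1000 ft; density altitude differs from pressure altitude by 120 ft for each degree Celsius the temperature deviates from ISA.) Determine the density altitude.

Pressure altitude = 11060 + (29.92 − 30.48) × 1000 = 11060 + (-560) = 10500 ft.
ISA temperature at 10500 ft = 15 − 2 × (10500/1000) = -6°C.
ISA deviation = -35 − (-6) = -29°C.
Density altitude = 10500 + 120 × (-29) = 7020 ft.

7020 ft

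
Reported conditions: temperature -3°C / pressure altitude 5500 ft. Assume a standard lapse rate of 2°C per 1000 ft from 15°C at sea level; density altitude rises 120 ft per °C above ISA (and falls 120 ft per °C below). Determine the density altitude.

ISA temperature at 5500 ft = 15 − 2 × (5500/1000) = 4°C.
ISA deviation = -3 − 4 = -7°C.
Density altitude = 5500 + 120 × (-7) = 5500 + (-840) = 4660 ft.

4660 ft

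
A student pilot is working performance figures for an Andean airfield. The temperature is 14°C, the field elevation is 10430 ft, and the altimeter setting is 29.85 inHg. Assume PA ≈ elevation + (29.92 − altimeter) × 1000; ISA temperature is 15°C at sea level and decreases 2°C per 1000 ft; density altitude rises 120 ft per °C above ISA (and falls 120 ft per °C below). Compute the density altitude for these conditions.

Pressure altitude = 10430 + (29.92 − 29.85) × 1000 = 10430 + (+70) = 10500 ft.
ISA temperature at 10500 ft = 15 − 2 × (10500/1000) = -6°C.
ISA deviation = 14 − (-6) = +20°C.
Density altitude = 10500 + 120 × (20) = 12900 ft.

12900 ft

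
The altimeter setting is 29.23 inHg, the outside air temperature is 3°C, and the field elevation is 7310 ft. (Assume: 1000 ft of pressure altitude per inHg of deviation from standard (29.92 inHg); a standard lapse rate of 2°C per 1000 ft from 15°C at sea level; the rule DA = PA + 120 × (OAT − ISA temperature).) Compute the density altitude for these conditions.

Pressure altitude = 7310 + (29.92 − 29.23) × 1000 = 7310 + (+690) = 8000 ft.
ISA temperature at 8000 ft = 15 − 2 × (8000/1000) = -1°C.
ISA deviation = 3 − (-1) = +4°C.
Density altitude = 8000 + 120 × (4) = 8480 ft.

8480 ft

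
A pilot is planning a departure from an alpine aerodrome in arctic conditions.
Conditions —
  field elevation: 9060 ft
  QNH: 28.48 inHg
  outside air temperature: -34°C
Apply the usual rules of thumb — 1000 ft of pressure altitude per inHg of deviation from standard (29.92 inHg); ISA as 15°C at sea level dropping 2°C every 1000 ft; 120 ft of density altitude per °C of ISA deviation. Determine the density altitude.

Pressure altitude = 9060 + (29.92 − 28.48) × 1000 = 9060 + (+1440) = 10500 ft.
ISA temperature at 10500 ft = 15 − 2 × (10500/1000) = -6°C.
ISA deviation = -34 − (-6) = -28°C.
Density altitude = 10500 + 120 × (-28) = 7140 ft.

7140 ft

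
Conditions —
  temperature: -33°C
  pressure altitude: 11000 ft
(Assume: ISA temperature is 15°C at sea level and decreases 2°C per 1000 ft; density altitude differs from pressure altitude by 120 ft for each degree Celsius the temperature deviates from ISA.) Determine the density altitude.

ISA temperature at 11000 ft = 15 − 2 × (11000/1000) = -7°C.
ISA deviation = -33 − (-7) = -26°C.
Density altitude = 11000 + 120 × (-26) = 11000 + (-3120) = 7880 ft.

7880 ft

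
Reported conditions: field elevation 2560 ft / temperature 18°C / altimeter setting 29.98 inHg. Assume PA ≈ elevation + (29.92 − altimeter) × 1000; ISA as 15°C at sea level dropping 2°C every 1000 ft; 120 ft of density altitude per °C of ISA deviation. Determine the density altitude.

Pressure altitude = 2560 + (29.92 − 29.98) × 1000 = 2560 + (-60) = 2500 ft.
ISA temperature at 2500 ft = 15 − 2 × (2500/1000) = 10°C.
ISA deviation = 18 − 10 = +8°C.
Density altitude = 2500 + 120 × (8) = 3460 ft.

3460 ft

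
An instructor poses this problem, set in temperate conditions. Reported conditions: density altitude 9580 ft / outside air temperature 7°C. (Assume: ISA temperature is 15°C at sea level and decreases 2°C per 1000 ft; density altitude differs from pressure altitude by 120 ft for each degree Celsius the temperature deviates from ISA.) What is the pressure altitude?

DA = PA + 120 × (OAT − (15 − 2·PA/1000)) = PA + 120·OAT − 1800 + 0.24·PA = 1.24·PA + 120·OAT − 1800.
So 1.24·PA = 9580 − 120 × 7 + 1800 = 10540.
PA = 10540 / 1.24 = 8500 ft.

8500 ft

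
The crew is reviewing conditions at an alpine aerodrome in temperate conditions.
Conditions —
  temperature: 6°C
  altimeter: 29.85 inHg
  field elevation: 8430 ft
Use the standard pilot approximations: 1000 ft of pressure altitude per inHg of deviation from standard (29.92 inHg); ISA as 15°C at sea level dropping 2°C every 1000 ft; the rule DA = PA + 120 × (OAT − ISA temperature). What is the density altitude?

9460 ft

Pressure altitude = 8430 + (29.92 − 29.85) × 1000 = 8430 + (+70) = 8500 ft.
ISA temperature at 8500 ft = 15 − 2 × (8500/1000) = -2°C.
ISA deviation = 6 − (-2) = +8°C.
Density altitude = 8500 + 120 × (8) = 9460 ft.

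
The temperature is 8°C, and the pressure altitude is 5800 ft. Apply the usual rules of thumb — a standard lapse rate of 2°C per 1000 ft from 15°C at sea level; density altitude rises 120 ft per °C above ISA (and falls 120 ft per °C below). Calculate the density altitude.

6352 ft

ISA temperature at 5800 ft = 15 − 2 × (5800/1000) = 3.4°C.
ISA deviation = 8 − 3.4 = +4.6°C.
Density altitude = 5800 + 120 × (4.6) = 5800 + (+552) = 6352 ft.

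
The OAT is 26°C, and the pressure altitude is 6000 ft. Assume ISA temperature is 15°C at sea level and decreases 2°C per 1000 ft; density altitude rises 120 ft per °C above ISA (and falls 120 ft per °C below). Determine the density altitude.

8760 ft

ISA temperature at 6000 ft = 15 − 2 × (6000/1000) = 3°C.
ISA deviation = 26 − 3 = +23°C.
Density altitude = 6000 + 120 × (23) = 6000 + (+2760) = 8760 ft.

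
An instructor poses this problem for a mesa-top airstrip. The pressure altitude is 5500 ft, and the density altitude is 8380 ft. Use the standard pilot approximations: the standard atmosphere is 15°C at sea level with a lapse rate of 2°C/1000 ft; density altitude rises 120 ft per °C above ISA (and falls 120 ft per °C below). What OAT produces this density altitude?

28°C

Density altitude − pressure altitude = 8380 − 5500 = +2880 ft.
At 120 ft/°C that is an ISA deviation of 2880/120 = +24°C.
ISA temperature at 5500 ft = 15 − 2 × (5500/1000) = 4°C.
OAT = ISA + deviation = 4 + (+24) = 28°C.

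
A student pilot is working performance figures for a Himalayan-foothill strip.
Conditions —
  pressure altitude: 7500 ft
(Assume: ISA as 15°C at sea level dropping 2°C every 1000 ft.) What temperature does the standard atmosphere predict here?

ISA temperature = 15 − 2 × (7500/1000) = 15 − 15 = 0°C.

0°C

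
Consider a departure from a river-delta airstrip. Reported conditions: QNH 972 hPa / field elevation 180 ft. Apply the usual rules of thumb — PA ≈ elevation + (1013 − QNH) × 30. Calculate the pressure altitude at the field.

1410 ft

Pressure correction = (1013 − 972) × 30 = +1230 ft.
Pressure altitude = 180 + (+1230) = 1410 ft.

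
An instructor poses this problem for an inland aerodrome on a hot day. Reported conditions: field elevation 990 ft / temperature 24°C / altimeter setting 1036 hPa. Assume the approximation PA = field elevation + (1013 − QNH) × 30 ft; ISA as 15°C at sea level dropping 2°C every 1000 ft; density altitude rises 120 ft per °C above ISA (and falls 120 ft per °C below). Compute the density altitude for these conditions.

Pressure altitude = 990 + (1013 − 1036) × 30 = 990 + (-690) = 300 ft.
ISA temperature at 300 ft = 15 − 2 × (300/1000) = 14.4°C.
ISA deviation = 24 − 14.4 = +9.6°C.
Density altitude = 300 + 120 × (9.6) = 1452 ft.

1452 ft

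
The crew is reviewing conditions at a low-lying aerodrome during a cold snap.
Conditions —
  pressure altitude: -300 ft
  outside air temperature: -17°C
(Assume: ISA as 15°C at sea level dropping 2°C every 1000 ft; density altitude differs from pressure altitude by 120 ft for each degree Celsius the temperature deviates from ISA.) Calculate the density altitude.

ISA temperature at -300 ft = 15 − 2 × (-300/1000) = 15.6°C.
ISA deviation = -17 − 15.6 = -32.6°C.
Density altitude = -300 + 120 × (-32.6) = -300 + (-3912) = -4212 ft.

-4212 ft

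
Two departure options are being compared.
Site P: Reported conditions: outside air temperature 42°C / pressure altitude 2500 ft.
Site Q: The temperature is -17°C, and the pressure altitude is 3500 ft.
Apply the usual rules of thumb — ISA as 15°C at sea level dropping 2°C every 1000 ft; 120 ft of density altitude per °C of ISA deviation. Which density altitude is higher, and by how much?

Site P: ISA temp = 10°C, deviation +32°C, DA = 2500 + 120 × 32 = 6340 ft.
Site Q: ISA temp = 8°C, deviation -25°C, DA = 3500 + 120 × (-25) = 500 ft.
Site P is higher by 6340 − 500 = 5840 ft.

Site P by 5840 ft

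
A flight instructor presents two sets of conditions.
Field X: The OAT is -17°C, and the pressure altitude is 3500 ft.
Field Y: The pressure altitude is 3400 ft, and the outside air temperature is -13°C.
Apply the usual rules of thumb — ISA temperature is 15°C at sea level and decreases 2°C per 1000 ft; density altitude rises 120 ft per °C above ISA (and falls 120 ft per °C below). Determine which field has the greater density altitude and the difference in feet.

Field X: ISA temp = 8°C, deviation -25°C, DA = 3500 + 120 × (-25) = 500 ft.
Field Y: ISA temp = 8.2°C, deviation -21.2°C, DA = 3400 + 120 × (-21.2) = 856 ft.
Field Y is higher by 856 − 500 = 356 ft.

Field Y by 356 ft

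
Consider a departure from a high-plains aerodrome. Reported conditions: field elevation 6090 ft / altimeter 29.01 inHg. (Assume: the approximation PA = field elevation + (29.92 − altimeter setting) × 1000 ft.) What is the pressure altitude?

7000 ft

Pressure correction = (29.92 − 29.01) × 1000 = +910 ft.
Pressure altitude = 6090 + (+910) = 7000 ft.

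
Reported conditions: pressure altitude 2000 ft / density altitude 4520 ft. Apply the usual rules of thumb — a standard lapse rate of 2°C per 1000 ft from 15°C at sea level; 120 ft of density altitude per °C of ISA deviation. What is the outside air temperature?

32°C

Density altitude − pressure altitude = 4520 − 2000 = +2520 ft.
At 120 ft/°C that is an ISA deviation of 2520/120 = +21°C.
ISA temperature at 2000 ft = 15 − 2 × (2000/1000) = 11°C.
OAT = ISA + deviation = 11 + (+21) = 32°C.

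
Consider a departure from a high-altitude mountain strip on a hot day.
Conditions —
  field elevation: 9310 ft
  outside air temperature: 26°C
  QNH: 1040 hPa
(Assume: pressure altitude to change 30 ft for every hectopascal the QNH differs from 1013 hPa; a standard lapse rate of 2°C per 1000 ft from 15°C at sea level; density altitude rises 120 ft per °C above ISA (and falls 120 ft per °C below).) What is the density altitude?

11860 ft

Pressure altitude = 9310 + (1013 − 1040) × 30 = 9310 + (-810) = 8500 ft.
ISA temperature at 8500 ft = 15 − 2 × (8500/1000) = -2°C.
ISA deviation = 26 − (-2) = +28°C.
Density altitude = 8500 + 120 × (28) = 11860 ft.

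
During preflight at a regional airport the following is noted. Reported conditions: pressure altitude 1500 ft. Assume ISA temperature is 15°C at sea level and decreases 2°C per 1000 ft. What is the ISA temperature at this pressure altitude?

12°C

ISA temperature = 15 − 2 × (1500/1000) = 15 − 3 = 12°C.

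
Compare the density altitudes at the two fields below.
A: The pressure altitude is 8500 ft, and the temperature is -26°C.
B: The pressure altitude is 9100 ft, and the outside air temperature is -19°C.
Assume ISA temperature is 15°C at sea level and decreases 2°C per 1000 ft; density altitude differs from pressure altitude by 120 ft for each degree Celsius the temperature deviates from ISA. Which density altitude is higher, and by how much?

B by 1584 ft

A: ISA temp = -2°C, deviation -24°C, DA = 8500 + 120 × (-24) = 5620 ft.
B: ISA temp = -3.2°C, deviation -15.8°C, DA = 9100 + 120 × (-15.8) = 7204 ft.
B is higher by 7204 − 5620 = 1584 ft.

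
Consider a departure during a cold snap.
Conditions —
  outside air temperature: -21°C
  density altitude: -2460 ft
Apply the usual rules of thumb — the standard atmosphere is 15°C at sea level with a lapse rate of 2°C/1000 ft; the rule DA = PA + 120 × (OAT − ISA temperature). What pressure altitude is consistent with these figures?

DA = PA + 120 × (OAT − (15 − 2·PA/1000)) = PA + 120·OAT − 1800 + 0.24·PA = 1.24·PA + 120·OAT − 1800.
So 1.24·PA = -2460 − 120 × (-21) + 1800 = 1860.
PA = 1860 / 1.24 = 1500 ft.

1500 ft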